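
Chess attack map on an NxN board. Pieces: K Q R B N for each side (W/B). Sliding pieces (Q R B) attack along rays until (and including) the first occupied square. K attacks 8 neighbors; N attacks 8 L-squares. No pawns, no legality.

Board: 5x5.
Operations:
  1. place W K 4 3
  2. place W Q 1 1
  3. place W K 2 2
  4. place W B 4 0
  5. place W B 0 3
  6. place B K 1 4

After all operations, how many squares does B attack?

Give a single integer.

Answer: 5

Derivation:
Op 1: place WK@(4,3)
Op 2: place WQ@(1,1)
Op 3: place WK@(2,2)
Op 4: place WB@(4,0)
Op 5: place WB@(0,3)
Op 6: place BK@(1,4)
Per-piece attacks for B:
  BK@(1,4): attacks (1,3) (2,4) (0,4) (2,3) (0,3)
Union (5 distinct): (0,3) (0,4) (1,3) (2,3) (2,4)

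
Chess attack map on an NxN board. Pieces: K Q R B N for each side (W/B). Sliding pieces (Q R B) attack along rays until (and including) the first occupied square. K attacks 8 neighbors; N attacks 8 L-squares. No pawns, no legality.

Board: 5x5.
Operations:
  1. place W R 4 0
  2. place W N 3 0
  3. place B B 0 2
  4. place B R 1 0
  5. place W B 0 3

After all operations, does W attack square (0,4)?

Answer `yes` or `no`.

Answer: no

Derivation:
Op 1: place WR@(4,0)
Op 2: place WN@(3,0)
Op 3: place BB@(0,2)
Op 4: place BR@(1,0)
Op 5: place WB@(0,3)
Per-piece attacks for W:
  WB@(0,3): attacks (1,4) (1,2) (2,1) (3,0) [ray(1,-1) blocked at (3,0)]
  WN@(3,0): attacks (4,2) (2,2) (1,1)
  WR@(4,0): attacks (4,1) (4,2) (4,3) (4,4) (3,0) [ray(-1,0) blocked at (3,0)]
W attacks (0,4): no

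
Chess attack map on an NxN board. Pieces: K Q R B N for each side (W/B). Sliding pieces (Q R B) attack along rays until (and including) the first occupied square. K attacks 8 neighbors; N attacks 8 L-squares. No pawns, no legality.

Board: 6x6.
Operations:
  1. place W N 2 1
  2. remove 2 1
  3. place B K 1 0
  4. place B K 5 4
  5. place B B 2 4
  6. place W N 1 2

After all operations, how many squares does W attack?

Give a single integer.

Op 1: place WN@(2,1)
Op 2: remove (2,1)
Op 3: place BK@(1,0)
Op 4: place BK@(5,4)
Op 5: place BB@(2,4)
Op 6: place WN@(1,2)
Per-piece attacks for W:
  WN@(1,2): attacks (2,4) (3,3) (0,4) (2,0) (3,1) (0,0)
Union (6 distinct): (0,0) (0,4) (2,0) (2,4) (3,1) (3,3)

Answer: 6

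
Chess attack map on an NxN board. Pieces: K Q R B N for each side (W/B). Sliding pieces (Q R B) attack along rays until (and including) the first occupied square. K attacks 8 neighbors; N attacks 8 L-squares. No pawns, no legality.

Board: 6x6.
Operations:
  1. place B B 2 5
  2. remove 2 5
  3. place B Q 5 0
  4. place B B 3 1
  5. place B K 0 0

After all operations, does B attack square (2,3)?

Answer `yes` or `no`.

Op 1: place BB@(2,5)
Op 2: remove (2,5)
Op 3: place BQ@(5,0)
Op 4: place BB@(3,1)
Op 5: place BK@(0,0)
Per-piece attacks for B:
  BK@(0,0): attacks (0,1) (1,0) (1,1)
  BB@(3,1): attacks (4,2) (5,3) (4,0) (2,2) (1,3) (0,4) (2,0)
  BQ@(5,0): attacks (5,1) (5,2) (5,3) (5,4) (5,5) (4,0) (3,0) (2,0) (1,0) (0,0) (4,1) (3,2) (2,3) (1,4) (0,5) [ray(-1,0) blocked at (0,0)]
B attacks (2,3): yes

Answer: yes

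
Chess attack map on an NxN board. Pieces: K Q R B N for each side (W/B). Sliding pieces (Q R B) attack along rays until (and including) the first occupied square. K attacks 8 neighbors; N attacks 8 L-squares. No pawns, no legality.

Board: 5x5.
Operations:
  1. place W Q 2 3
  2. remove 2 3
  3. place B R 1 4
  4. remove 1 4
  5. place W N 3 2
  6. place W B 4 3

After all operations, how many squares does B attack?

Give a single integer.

Answer: 0

Derivation:
Op 1: place WQ@(2,3)
Op 2: remove (2,3)
Op 3: place BR@(1,4)
Op 4: remove (1,4)
Op 5: place WN@(3,2)
Op 6: place WB@(4,3)
Per-piece attacks for B:
Union (0 distinct): (none)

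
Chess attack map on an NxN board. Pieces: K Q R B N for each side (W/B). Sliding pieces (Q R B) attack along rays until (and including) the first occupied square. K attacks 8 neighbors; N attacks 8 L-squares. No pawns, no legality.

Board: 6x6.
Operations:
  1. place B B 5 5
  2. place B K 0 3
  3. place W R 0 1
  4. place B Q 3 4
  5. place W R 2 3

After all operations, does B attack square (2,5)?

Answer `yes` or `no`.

Op 1: place BB@(5,5)
Op 2: place BK@(0,3)
Op 3: place WR@(0,1)
Op 4: place BQ@(3,4)
Op 5: place WR@(2,3)
Per-piece attacks for B:
  BK@(0,3): attacks (0,4) (0,2) (1,3) (1,4) (1,2)
  BQ@(3,4): attacks (3,5) (3,3) (3,2) (3,1) (3,0) (4,4) (5,4) (2,4) (1,4) (0,4) (4,5) (4,3) (5,2) (2,5) (2,3) [ray(-1,-1) blocked at (2,3)]
  BB@(5,5): attacks (4,4) (3,3) (2,2) (1,1) (0,0)
B attacks (2,5): yes

Answer: yes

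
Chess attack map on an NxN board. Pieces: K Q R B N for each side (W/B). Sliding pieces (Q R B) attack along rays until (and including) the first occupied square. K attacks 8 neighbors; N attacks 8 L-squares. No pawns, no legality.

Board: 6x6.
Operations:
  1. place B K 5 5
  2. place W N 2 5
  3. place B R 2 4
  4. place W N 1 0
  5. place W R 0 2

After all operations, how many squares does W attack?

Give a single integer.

Answer: 15

Derivation:
Op 1: place BK@(5,5)
Op 2: place WN@(2,5)
Op 3: place BR@(2,4)
Op 4: place WN@(1,0)
Op 5: place WR@(0,2)
Per-piece attacks for W:
  WR@(0,2): attacks (0,3) (0,4) (0,5) (0,1) (0,0) (1,2) (2,2) (3,2) (4,2) (5,2)
  WN@(1,0): attacks (2,2) (3,1) (0,2)
  WN@(2,5): attacks (3,3) (4,4) (1,3) (0,4)
Union (15 distinct): (0,0) (0,1) (0,2) (0,3) (0,4) (0,5) (1,2) (1,3) (2,2) (3,1) (3,2) (3,3) (4,2) (4,4) (5,2)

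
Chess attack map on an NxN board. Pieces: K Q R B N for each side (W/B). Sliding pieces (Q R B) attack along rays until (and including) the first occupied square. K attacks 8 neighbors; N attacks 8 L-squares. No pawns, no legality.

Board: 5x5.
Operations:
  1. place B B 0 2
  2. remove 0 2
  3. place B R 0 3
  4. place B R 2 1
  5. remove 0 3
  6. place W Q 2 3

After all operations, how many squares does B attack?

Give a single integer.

Answer: 7

Derivation:
Op 1: place BB@(0,2)
Op 2: remove (0,2)
Op 3: place BR@(0,3)
Op 4: place BR@(2,1)
Op 5: remove (0,3)
Op 6: place WQ@(2,3)
Per-piece attacks for B:
  BR@(2,1): attacks (2,2) (2,3) (2,0) (3,1) (4,1) (1,1) (0,1) [ray(0,1) blocked at (2,3)]
Union (7 distinct): (0,1) (1,1) (2,0) (2,2) (2,3) (3,1) (4,1)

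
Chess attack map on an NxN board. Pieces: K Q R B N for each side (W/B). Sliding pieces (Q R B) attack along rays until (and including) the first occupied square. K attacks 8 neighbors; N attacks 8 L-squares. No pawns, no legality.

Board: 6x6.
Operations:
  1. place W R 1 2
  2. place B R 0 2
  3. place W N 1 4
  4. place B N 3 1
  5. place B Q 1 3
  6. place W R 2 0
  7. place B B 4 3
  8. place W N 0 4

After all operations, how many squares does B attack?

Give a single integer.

Answer: 22

Derivation:
Op 1: place WR@(1,2)
Op 2: place BR@(0,2)
Op 3: place WN@(1,4)
Op 4: place BN@(3,1)
Op 5: place BQ@(1,3)
Op 6: place WR@(2,0)
Op 7: place BB@(4,3)
Op 8: place WN@(0,4)
Per-piece attacks for B:
  BR@(0,2): attacks (0,3) (0,4) (0,1) (0,0) (1,2) [ray(0,1) blocked at (0,4); ray(1,0) blocked at (1,2)]
  BQ@(1,3): attacks (1,4) (1,2) (2,3) (3,3) (4,3) (0,3) (2,4) (3,5) (2,2) (3,1) (0,4) (0,2) [ray(0,1) blocked at (1,4); ray(0,-1) blocked at (1,2); ray(1,0) blocked at (4,3); ray(1,-1) blocked at (3,1); ray(-1,1) blocked at (0,4); ray(-1,-1) blocked at (0,2)]
  BN@(3,1): attacks (4,3) (5,2) (2,3) (1,2) (5,0) (1,0)
  BB@(4,3): attacks (5,4) (5,2) (3,4) (2,5) (3,2) (2,1) (1,0)
Union (22 distinct): (0,0) (0,1) (0,2) (0,3) (0,4) (1,0) (1,2) (1,4) (2,1) (2,2) (2,3) (2,4) (2,5) (3,1) (3,2) (3,3) (3,4) (3,5) (4,3) (5,0) (5,2) (5,4)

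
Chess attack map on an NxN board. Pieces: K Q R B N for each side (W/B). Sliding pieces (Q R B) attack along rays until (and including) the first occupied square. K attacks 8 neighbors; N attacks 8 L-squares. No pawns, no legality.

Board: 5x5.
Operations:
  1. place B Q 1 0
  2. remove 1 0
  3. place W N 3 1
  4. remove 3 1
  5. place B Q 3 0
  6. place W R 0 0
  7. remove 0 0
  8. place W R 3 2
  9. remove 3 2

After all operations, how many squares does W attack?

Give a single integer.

Answer: 0

Derivation:
Op 1: place BQ@(1,0)
Op 2: remove (1,0)
Op 3: place WN@(3,1)
Op 4: remove (3,1)
Op 5: place BQ@(3,0)
Op 6: place WR@(0,0)
Op 7: remove (0,0)
Op 8: place WR@(3,2)
Op 9: remove (3,2)
Per-piece attacks for W:
Union (0 distinct): (none)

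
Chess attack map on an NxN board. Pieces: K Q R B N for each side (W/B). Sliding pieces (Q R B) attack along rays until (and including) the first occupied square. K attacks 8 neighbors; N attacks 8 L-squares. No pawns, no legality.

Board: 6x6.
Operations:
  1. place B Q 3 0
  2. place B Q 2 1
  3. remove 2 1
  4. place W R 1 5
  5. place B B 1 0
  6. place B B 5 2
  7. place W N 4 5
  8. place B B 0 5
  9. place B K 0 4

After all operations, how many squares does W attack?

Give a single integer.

Answer: 12

Derivation:
Op 1: place BQ@(3,0)
Op 2: place BQ@(2,1)
Op 3: remove (2,1)
Op 4: place WR@(1,5)
Op 5: place BB@(1,0)
Op 6: place BB@(5,2)
Op 7: place WN@(4,5)
Op 8: place BB@(0,5)
Op 9: place BK@(0,4)
Per-piece attacks for W:
  WR@(1,5): attacks (1,4) (1,3) (1,2) (1,1) (1,0) (2,5) (3,5) (4,5) (0,5) [ray(0,-1) blocked at (1,0); ray(1,0) blocked at (4,5); ray(-1,0) blocked at (0,5)]
  WN@(4,5): attacks (5,3) (3,3) (2,4)
Union (12 distinct): (0,5) (1,0) (1,1) (1,2) (1,3) (1,4) (2,4) (2,5) (3,3) (3,5) (4,5) (5,3)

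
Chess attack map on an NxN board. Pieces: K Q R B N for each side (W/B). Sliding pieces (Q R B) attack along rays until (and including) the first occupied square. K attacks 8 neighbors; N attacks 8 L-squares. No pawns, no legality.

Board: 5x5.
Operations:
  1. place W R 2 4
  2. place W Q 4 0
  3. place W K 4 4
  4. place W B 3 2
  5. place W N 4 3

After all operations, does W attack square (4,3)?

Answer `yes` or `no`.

Answer: yes

Derivation:
Op 1: place WR@(2,4)
Op 2: place WQ@(4,0)
Op 3: place WK@(4,4)
Op 4: place WB@(3,2)
Op 5: place WN@(4,3)
Per-piece attacks for W:
  WR@(2,4): attacks (2,3) (2,2) (2,1) (2,0) (3,4) (4,4) (1,4) (0,4) [ray(1,0) blocked at (4,4)]
  WB@(3,2): attacks (4,3) (4,1) (2,3) (1,4) (2,1) (1,0) [ray(1,1) blocked at (4,3)]
  WQ@(4,0): attacks (4,1) (4,2) (4,3) (3,0) (2,0) (1,0) (0,0) (3,1) (2,2) (1,3) (0,4) [ray(0,1) blocked at (4,3)]
  WN@(4,3): attacks (2,4) (3,1) (2,2)
  WK@(4,4): attacks (4,3) (3,4) (3,3)
W attacks (4,3): yes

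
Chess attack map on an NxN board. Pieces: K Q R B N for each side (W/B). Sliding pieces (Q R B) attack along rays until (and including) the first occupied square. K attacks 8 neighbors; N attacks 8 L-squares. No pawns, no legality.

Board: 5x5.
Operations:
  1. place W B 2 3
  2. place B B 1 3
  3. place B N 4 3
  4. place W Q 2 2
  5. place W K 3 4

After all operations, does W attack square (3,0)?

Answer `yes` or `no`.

Op 1: place WB@(2,3)
Op 2: place BB@(1,3)
Op 3: place BN@(4,3)
Op 4: place WQ@(2,2)
Op 5: place WK@(3,4)
Per-piece attacks for W:
  WQ@(2,2): attacks (2,3) (2,1) (2,0) (3,2) (4,2) (1,2) (0,2) (3,3) (4,4) (3,1) (4,0) (1,3) (1,1) (0,0) [ray(0,1) blocked at (2,3); ray(-1,1) blocked at (1,3)]
  WB@(2,3): attacks (3,4) (3,2) (4,1) (1,4) (1,2) (0,1) [ray(1,1) blocked at (3,4)]
  WK@(3,4): attacks (3,3) (4,4) (2,4) (4,3) (2,3)
W attacks (3,0): no

Answer: no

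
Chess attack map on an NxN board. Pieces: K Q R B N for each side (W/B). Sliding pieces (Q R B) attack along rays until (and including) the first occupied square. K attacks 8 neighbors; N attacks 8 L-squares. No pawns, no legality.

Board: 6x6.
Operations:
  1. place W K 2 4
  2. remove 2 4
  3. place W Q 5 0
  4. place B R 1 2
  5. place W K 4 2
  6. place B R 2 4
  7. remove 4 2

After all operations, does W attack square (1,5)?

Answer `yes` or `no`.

Answer: no

Derivation:
Op 1: place WK@(2,4)
Op 2: remove (2,4)
Op 3: place WQ@(5,0)
Op 4: place BR@(1,2)
Op 5: place WK@(4,2)
Op 6: place BR@(2,4)
Op 7: remove (4,2)
Per-piece attacks for W:
  WQ@(5,0): attacks (5,1) (5,2) (5,3) (5,4) (5,5) (4,0) (3,0) (2,0) (1,0) (0,0) (4,1) (3,2) (2,3) (1,4) (0,5)
W attacks (1,5): no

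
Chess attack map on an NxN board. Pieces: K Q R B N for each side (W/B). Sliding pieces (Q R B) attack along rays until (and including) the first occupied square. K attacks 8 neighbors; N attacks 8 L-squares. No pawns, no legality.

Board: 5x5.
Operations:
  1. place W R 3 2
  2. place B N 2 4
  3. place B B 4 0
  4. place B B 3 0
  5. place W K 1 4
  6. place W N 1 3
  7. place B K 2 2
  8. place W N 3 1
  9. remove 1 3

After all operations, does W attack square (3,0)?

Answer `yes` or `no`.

Op 1: place WR@(3,2)
Op 2: place BN@(2,4)
Op 3: place BB@(4,0)
Op 4: place BB@(3,0)
Op 5: place WK@(1,4)
Op 6: place WN@(1,3)
Op 7: place BK@(2,2)
Op 8: place WN@(3,1)
Op 9: remove (1,3)
Per-piece attacks for W:
  WK@(1,4): attacks (1,3) (2,4) (0,4) (2,3) (0,3)
  WN@(3,1): attacks (4,3) (2,3) (1,2) (1,0)
  WR@(3,2): attacks (3,3) (3,4) (3,1) (4,2) (2,2) [ray(0,-1) blocked at (3,1); ray(-1,0) blocked at (2,2)]
W attacks (3,0): no

Answer: no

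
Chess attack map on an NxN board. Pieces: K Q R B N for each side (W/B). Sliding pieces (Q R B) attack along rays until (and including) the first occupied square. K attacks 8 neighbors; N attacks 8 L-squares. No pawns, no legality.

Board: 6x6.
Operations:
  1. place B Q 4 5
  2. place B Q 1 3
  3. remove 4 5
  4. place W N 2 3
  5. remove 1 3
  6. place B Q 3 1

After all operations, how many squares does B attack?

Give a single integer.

Op 1: place BQ@(4,5)
Op 2: place BQ@(1,3)
Op 3: remove (4,5)
Op 4: place WN@(2,3)
Op 5: remove (1,3)
Op 6: place BQ@(3,1)
Per-piece attacks for B:
  BQ@(3,1): attacks (3,2) (3,3) (3,4) (3,5) (3,0) (4,1) (5,1) (2,1) (1,1) (0,1) (4,2) (5,3) (4,0) (2,2) (1,3) (0,4) (2,0)
Union (17 distinct): (0,1) (0,4) (1,1) (1,3) (2,0) (2,1) (2,2) (3,0) (3,2) (3,3) (3,4) (3,5) (4,0) (4,1) (4,2) (5,1) (5,3)

Answer: 17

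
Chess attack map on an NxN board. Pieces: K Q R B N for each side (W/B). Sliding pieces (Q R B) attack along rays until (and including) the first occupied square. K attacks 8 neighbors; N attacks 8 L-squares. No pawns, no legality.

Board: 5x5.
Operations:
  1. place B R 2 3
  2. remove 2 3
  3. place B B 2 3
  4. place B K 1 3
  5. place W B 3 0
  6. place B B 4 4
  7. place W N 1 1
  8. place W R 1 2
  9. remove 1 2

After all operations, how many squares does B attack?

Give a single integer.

Op 1: place BR@(2,3)
Op 2: remove (2,3)
Op 3: place BB@(2,3)
Op 4: place BK@(1,3)
Op 5: place WB@(3,0)
Op 6: place BB@(4,4)
Op 7: place WN@(1,1)
Op 8: place WR@(1,2)
Op 9: remove (1,2)
Per-piece attacks for B:
  BK@(1,3): attacks (1,4) (1,2) (2,3) (0,3) (2,4) (2,2) (0,4) (0,2)
  BB@(2,3): attacks (3,4) (3,2) (4,1) (1,4) (1,2) (0,1)
  BB@(4,4): attacks (3,3) (2,2) (1,1) [ray(-1,-1) blocked at (1,1)]
Union (14 distinct): (0,1) (0,2) (0,3) (0,4) (1,1) (1,2) (1,4) (2,2) (2,3) (2,4) (3,2) (3,3) (3,4) (4,1)

Answer: 14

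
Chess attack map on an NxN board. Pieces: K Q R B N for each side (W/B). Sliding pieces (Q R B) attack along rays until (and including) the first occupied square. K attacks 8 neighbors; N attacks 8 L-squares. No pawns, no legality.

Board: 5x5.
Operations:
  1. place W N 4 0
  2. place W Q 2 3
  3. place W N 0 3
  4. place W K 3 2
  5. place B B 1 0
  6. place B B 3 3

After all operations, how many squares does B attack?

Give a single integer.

Op 1: place WN@(4,0)
Op 2: place WQ@(2,3)
Op 3: place WN@(0,3)
Op 4: place WK@(3,2)
Op 5: place BB@(1,0)
Op 6: place BB@(3,3)
Per-piece attacks for B:
  BB@(1,0): attacks (2,1) (3,2) (0,1) [ray(1,1) blocked at (3,2)]
  BB@(3,3): attacks (4,4) (4,2) (2,4) (2,2) (1,1) (0,0)
Union (9 distinct): (0,0) (0,1) (1,1) (2,1) (2,2) (2,4) (3,2) (4,2) (4,4)

Answer: 9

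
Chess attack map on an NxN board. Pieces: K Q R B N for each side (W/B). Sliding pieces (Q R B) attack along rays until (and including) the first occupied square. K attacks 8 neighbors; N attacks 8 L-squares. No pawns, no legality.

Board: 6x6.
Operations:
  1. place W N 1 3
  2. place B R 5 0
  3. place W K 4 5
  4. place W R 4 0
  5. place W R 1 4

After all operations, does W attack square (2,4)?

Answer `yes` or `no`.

Answer: yes

Derivation:
Op 1: place WN@(1,3)
Op 2: place BR@(5,0)
Op 3: place WK@(4,5)
Op 4: place WR@(4,0)
Op 5: place WR@(1,4)
Per-piece attacks for W:
  WN@(1,3): attacks (2,5) (3,4) (0,5) (2,1) (3,2) (0,1)
  WR@(1,4): attacks (1,5) (1,3) (2,4) (3,4) (4,4) (5,4) (0,4) [ray(0,-1) blocked at (1,3)]
  WR@(4,0): attacks (4,1) (4,2) (4,3) (4,4) (4,5) (5,0) (3,0) (2,0) (1,0) (0,0) [ray(0,1) blocked at (4,5); ray(1,0) blocked at (5,0)]
  WK@(4,5): attacks (4,4) (5,5) (3,5) (5,4) (3,4)
W attacks (2,4): yes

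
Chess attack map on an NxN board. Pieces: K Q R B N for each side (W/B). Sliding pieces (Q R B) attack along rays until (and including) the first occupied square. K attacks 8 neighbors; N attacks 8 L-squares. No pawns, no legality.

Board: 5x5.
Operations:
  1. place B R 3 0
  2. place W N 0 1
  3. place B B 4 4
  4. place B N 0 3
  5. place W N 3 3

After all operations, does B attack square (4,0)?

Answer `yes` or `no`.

Op 1: place BR@(3,0)
Op 2: place WN@(0,1)
Op 3: place BB@(4,4)
Op 4: place BN@(0,3)
Op 5: place WN@(3,3)
Per-piece attacks for B:
  BN@(0,3): attacks (2,4) (1,1) (2,2)
  BR@(3,0): attacks (3,1) (3,2) (3,3) (4,0) (2,0) (1,0) (0,0) [ray(0,1) blocked at (3,3)]
  BB@(4,4): attacks (3,3) [ray(-1,-1) blocked at (3,3)]
B attacks (4,0): yes

Answer: yes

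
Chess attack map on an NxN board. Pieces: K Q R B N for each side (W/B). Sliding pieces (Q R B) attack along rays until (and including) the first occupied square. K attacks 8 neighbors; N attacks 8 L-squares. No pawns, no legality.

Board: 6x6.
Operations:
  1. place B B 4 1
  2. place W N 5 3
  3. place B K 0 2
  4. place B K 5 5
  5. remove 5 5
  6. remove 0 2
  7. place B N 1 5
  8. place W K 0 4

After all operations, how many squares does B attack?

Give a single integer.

Op 1: place BB@(4,1)
Op 2: place WN@(5,3)
Op 3: place BK@(0,2)
Op 4: place BK@(5,5)
Op 5: remove (5,5)
Op 6: remove (0,2)
Op 7: place BN@(1,5)
Op 8: place WK@(0,4)
Per-piece attacks for B:
  BN@(1,5): attacks (2,3) (3,4) (0,3)
  BB@(4,1): attacks (5,2) (5,0) (3,2) (2,3) (1,4) (0,5) (3,0)
Union (9 distinct): (0,3) (0,5) (1,4) (2,3) (3,0) (3,2) (3,4) (5,0) (5,2)

Answer: 9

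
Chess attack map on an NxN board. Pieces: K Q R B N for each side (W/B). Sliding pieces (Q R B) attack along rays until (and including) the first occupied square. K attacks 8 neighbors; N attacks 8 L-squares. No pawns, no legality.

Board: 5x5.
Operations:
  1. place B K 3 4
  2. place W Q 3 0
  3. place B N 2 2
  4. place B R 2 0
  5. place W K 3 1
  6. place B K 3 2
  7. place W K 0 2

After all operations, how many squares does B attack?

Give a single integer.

Answer: 17

Derivation:
Op 1: place BK@(3,4)
Op 2: place WQ@(3,0)
Op 3: place BN@(2,2)
Op 4: place BR@(2,0)
Op 5: place WK@(3,1)
Op 6: place BK@(3,2)
Op 7: place WK@(0,2)
Per-piece attacks for B:
  BR@(2,0): attacks (2,1) (2,2) (3,0) (1,0) (0,0) [ray(0,1) blocked at (2,2); ray(1,0) blocked at (3,0)]
  BN@(2,2): attacks (3,4) (4,3) (1,4) (0,3) (3,0) (4,1) (1,0) (0,1)
  BK@(3,2): attacks (3,3) (3,1) (4,2) (2,2) (4,3) (4,1) (2,3) (2,1)
  BK@(3,4): attacks (3,3) (4,4) (2,4) (4,3) (2,3)
Union (17 distinct): (0,0) (0,1) (0,3) (1,0) (1,4) (2,1) (2,2) (2,3) (2,4) (3,0) (3,1) (3,3) (3,4) (4,1) (4,2) (4,3) (4,4)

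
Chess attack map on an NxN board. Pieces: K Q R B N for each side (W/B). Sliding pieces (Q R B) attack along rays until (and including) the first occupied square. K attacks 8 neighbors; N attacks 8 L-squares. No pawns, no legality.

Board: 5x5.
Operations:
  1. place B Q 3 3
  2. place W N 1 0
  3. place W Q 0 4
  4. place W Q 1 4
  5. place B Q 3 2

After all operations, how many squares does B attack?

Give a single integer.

Op 1: place BQ@(3,3)
Op 2: place WN@(1,0)
Op 3: place WQ@(0,4)
Op 4: place WQ@(1,4)
Op 5: place BQ@(3,2)
Per-piece attacks for B:
  BQ@(3,2): attacks (3,3) (3,1) (3,0) (4,2) (2,2) (1,2) (0,2) (4,3) (4,1) (2,3) (1,4) (2,1) (1,0) [ray(0,1) blocked at (3,3); ray(-1,1) blocked at (1,4); ray(-1,-1) blocked at (1,0)]
  BQ@(3,3): attacks (3,4) (3,2) (4,3) (2,3) (1,3) (0,3) (4,4) (4,2) (2,4) (2,2) (1,1) (0,0) [ray(0,-1) blocked at (3,2)]
Union (21 distinct): (0,0) (0,2) (0,3) (1,0) (1,1) (1,2) (1,3) (1,4) (2,1) (2,2) (2,3) (2,4) (3,0) (3,1) (3,2) (3,3) (3,4) (4,1) (4,2) (4,3) (4,4)

Answer: 21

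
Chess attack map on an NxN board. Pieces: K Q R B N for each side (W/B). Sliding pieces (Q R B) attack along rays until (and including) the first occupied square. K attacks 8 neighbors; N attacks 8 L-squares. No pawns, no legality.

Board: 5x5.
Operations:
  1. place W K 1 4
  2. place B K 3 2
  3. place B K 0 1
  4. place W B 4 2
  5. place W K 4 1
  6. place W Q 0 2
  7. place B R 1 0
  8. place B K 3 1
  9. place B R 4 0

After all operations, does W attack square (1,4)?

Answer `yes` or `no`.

Op 1: place WK@(1,4)
Op 2: place BK@(3,2)
Op 3: place BK@(0,1)
Op 4: place WB@(4,2)
Op 5: place WK@(4,1)
Op 6: place WQ@(0,2)
Op 7: place BR@(1,0)
Op 8: place BK@(3,1)
Op 9: place BR@(4,0)
Per-piece attacks for W:
  WQ@(0,2): attacks (0,3) (0,4) (0,1) (1,2) (2,2) (3,2) (1,3) (2,4) (1,1) (2,0) [ray(0,-1) blocked at (0,1); ray(1,0) blocked at (3,2)]
  WK@(1,4): attacks (1,3) (2,4) (0,4) (2,3) (0,3)
  WK@(4,1): attacks (4,2) (4,0) (3,1) (3,2) (3,0)
  WB@(4,2): attacks (3,3) (2,4) (3,1) [ray(-1,-1) blocked at (3,1)]
W attacks (1,4): no

Answer: no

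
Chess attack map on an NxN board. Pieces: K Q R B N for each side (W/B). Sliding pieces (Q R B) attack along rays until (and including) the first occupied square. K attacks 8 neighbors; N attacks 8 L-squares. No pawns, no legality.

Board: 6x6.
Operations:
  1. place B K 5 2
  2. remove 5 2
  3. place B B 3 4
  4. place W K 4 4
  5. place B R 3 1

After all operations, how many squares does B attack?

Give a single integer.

Op 1: place BK@(5,2)
Op 2: remove (5,2)
Op 3: place BB@(3,4)
Op 4: place WK@(4,4)
Op 5: place BR@(3,1)
Per-piece attacks for B:
  BR@(3,1): attacks (3,2) (3,3) (3,4) (3,0) (4,1) (5,1) (2,1) (1,1) (0,1) [ray(0,1) blocked at (3,4)]
  BB@(3,4): attacks (4,5) (4,3) (5,2) (2,5) (2,3) (1,2) (0,1)
Union (15 distinct): (0,1) (1,1) (1,2) (2,1) (2,3) (2,5) (3,0) (3,2) (3,3) (3,4) (4,1) (4,3) (4,5) (5,1) (5,2)

Answer: 15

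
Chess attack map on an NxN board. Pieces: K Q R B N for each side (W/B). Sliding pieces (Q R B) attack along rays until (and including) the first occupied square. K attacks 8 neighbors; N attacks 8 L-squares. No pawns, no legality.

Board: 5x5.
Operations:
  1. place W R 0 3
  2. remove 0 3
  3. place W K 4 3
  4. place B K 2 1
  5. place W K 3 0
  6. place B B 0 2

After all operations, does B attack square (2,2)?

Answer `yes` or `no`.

Answer: yes

Derivation:
Op 1: place WR@(0,3)
Op 2: remove (0,3)
Op 3: place WK@(4,3)
Op 4: place BK@(2,1)
Op 5: place WK@(3,0)
Op 6: place BB@(0,2)
Per-piece attacks for B:
  BB@(0,2): attacks (1,3) (2,4) (1,1) (2,0)
  BK@(2,1): attacks (2,2) (2,0) (3,1) (1,1) (3,2) (3,0) (1,2) (1,0)
B attacks (2,2): yes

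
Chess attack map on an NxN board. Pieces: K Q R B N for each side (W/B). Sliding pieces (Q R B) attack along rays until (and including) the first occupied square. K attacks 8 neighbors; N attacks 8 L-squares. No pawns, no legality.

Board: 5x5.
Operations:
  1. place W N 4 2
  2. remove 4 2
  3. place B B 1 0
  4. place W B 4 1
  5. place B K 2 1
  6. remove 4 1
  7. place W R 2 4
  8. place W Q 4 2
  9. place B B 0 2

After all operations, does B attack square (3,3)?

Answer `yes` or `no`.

Answer: no

Derivation:
Op 1: place WN@(4,2)
Op 2: remove (4,2)
Op 3: place BB@(1,0)
Op 4: place WB@(4,1)
Op 5: place BK@(2,1)
Op 6: remove (4,1)
Op 7: place WR@(2,4)
Op 8: place WQ@(4,2)
Op 9: place BB@(0,2)
Per-piece attacks for B:
  BB@(0,2): attacks (1,3) (2,4) (1,1) (2,0) [ray(1,1) blocked at (2,4)]
  BB@(1,0): attacks (2,1) (0,1) [ray(1,1) blocked at (2,1)]
  BK@(2,1): attacks (2,2) (2,0) (3,1) (1,1) (3,2) (3,0) (1,2) (1,0)
B attacks (3,3): no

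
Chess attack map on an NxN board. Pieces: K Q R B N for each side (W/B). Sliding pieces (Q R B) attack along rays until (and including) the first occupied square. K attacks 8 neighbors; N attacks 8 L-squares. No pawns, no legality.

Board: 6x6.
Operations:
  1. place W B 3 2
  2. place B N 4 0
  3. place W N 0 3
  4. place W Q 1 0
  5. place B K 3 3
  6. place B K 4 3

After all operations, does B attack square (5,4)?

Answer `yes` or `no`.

Answer: yes

Derivation:
Op 1: place WB@(3,2)
Op 2: place BN@(4,0)
Op 3: place WN@(0,3)
Op 4: place WQ@(1,0)
Op 5: place BK@(3,3)
Op 6: place BK@(4,3)
Per-piece attacks for B:
  BK@(3,3): attacks (3,4) (3,2) (4,3) (2,3) (4,4) (4,2) (2,4) (2,2)
  BN@(4,0): attacks (5,2) (3,2) (2,1)
  BK@(4,3): attacks (4,4) (4,2) (5,3) (3,3) (5,4) (5,2) (3,4) (3,2)
B attacks (5,4): yes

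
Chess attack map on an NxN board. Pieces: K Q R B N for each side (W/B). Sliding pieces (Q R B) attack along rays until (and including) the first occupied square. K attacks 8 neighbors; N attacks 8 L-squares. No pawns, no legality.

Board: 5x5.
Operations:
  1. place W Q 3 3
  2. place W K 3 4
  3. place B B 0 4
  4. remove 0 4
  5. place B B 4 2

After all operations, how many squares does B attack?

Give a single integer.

Answer: 3

Derivation:
Op 1: place WQ@(3,3)
Op 2: place WK@(3,4)
Op 3: place BB@(0,4)
Op 4: remove (0,4)
Op 5: place BB@(4,2)
Per-piece attacks for B:
  BB@(4,2): attacks (3,3) (3,1) (2,0) [ray(-1,1) blocked at (3,3)]
Union (3 distinct): (2,0) (3,1) (3,3)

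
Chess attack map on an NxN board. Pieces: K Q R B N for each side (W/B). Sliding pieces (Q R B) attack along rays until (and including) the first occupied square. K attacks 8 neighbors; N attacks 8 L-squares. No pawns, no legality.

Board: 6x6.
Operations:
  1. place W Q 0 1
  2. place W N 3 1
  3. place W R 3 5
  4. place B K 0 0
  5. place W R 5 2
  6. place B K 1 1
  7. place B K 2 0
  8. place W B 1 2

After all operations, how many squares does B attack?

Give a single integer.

Op 1: place WQ@(0,1)
Op 2: place WN@(3,1)
Op 3: place WR@(3,5)
Op 4: place BK@(0,0)
Op 5: place WR@(5,2)
Op 6: place BK@(1,1)
Op 7: place BK@(2,0)
Op 8: place WB@(1,2)
Per-piece attacks for B:
  BK@(0,0): attacks (0,1) (1,0) (1,1)
  BK@(1,1): attacks (1,2) (1,0) (2,1) (0,1) (2,2) (2,0) (0,2) (0,0)
  BK@(2,0): attacks (2,1) (3,0) (1,0) (3,1) (1,1)
Union (11 distinct): (0,0) (0,1) (0,2) (1,0) (1,1) (1,2) (2,0) (2,1) (2,2) (3,0) (3,1)

Answer: 11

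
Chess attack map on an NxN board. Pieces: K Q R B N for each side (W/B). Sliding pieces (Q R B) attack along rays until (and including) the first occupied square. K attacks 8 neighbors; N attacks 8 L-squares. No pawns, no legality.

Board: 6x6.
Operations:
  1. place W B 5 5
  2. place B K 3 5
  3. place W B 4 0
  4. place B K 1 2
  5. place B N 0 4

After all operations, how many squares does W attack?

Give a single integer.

Answer: 9

Derivation:
Op 1: place WB@(5,5)
Op 2: place BK@(3,5)
Op 3: place WB@(4,0)
Op 4: place BK@(1,2)
Op 5: place BN@(0,4)
Per-piece attacks for W:
  WB@(4,0): attacks (5,1) (3,1) (2,2) (1,3) (0,4) [ray(-1,1) blocked at (0,4)]
  WB@(5,5): attacks (4,4) (3,3) (2,2) (1,1) (0,0)
Union (9 distinct): (0,0) (0,4) (1,1) (1,3) (2,2) (3,1) (3,3) (4,4) (5,1)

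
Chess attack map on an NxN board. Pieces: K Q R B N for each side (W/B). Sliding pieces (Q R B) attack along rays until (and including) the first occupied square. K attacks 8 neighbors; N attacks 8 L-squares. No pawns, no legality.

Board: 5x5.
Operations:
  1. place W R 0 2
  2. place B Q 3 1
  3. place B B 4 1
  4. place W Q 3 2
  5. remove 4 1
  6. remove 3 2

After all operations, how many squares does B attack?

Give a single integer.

Op 1: place WR@(0,2)
Op 2: place BQ@(3,1)
Op 3: place BB@(4,1)
Op 4: place WQ@(3,2)
Op 5: remove (4,1)
Op 6: remove (3,2)
Per-piece attacks for B:
  BQ@(3,1): attacks (3,2) (3,3) (3,4) (3,0) (4,1) (2,1) (1,1) (0,1) (4,2) (4,0) (2,2) (1,3) (0,4) (2,0)
Union (14 distinct): (0,1) (0,4) (1,1) (1,3) (2,0) (2,1) (2,2) (3,0) (3,2) (3,3) (3,4) (4,0) (4,1) (4,2)

Answer: 14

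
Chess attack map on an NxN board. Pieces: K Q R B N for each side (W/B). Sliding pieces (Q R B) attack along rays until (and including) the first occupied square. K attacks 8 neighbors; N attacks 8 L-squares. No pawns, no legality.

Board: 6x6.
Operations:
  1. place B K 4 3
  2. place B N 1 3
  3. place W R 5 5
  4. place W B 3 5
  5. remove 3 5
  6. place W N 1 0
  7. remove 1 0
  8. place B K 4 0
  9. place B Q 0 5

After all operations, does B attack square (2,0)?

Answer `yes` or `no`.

Answer: no

Derivation:
Op 1: place BK@(4,3)
Op 2: place BN@(1,3)
Op 3: place WR@(5,5)
Op 4: place WB@(3,5)
Op 5: remove (3,5)
Op 6: place WN@(1,0)
Op 7: remove (1,0)
Op 8: place BK@(4,0)
Op 9: place BQ@(0,5)
Per-piece attacks for B:
  BQ@(0,5): attacks (0,4) (0,3) (0,2) (0,1) (0,0) (1,5) (2,5) (3,5) (4,5) (5,5) (1,4) (2,3) (3,2) (4,1) (5,0) [ray(1,0) blocked at (5,5)]
  BN@(1,3): attacks (2,5) (3,4) (0,5) (2,1) (3,2) (0,1)
  BK@(4,0): attacks (4,1) (5,0) (3,0) (5,1) (3,1)
  BK@(4,3): attacks (4,4) (4,2) (5,3) (3,3) (5,4) (5,2) (3,4) (3,2)
B attacks (2,0): no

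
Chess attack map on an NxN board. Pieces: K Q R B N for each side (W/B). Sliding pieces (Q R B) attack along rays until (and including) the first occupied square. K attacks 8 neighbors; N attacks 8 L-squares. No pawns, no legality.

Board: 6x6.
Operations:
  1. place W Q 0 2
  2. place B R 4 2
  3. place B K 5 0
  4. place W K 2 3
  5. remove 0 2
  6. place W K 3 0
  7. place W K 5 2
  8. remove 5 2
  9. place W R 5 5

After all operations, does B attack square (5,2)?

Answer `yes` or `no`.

Answer: yes

Derivation:
Op 1: place WQ@(0,2)
Op 2: place BR@(4,2)
Op 3: place BK@(5,0)
Op 4: place WK@(2,3)
Op 5: remove (0,2)
Op 6: place WK@(3,0)
Op 7: place WK@(5,2)
Op 8: remove (5,2)
Op 9: place WR@(5,5)
Per-piece attacks for B:
  BR@(4,2): attacks (4,3) (4,4) (4,5) (4,1) (4,0) (5,2) (3,2) (2,2) (1,2) (0,2)
  BK@(5,0): attacks (5,1) (4,0) (4,1)
B attacks (5,2): yes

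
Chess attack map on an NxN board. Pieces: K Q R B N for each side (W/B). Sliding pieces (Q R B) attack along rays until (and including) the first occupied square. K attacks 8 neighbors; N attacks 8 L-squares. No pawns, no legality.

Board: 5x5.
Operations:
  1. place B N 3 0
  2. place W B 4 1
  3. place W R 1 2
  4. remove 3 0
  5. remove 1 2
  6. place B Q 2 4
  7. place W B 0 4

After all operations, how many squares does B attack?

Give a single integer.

Op 1: place BN@(3,0)
Op 2: place WB@(4,1)
Op 3: place WR@(1,2)
Op 4: remove (3,0)
Op 5: remove (1,2)
Op 6: place BQ@(2,4)
Op 7: place WB@(0,4)
Per-piece attacks for B:
  BQ@(2,4): attacks (2,3) (2,2) (2,1) (2,0) (3,4) (4,4) (1,4) (0,4) (3,3) (4,2) (1,3) (0,2) [ray(-1,0) blocked at (0,4)]
Union (12 distinct): (0,2) (0,4) (1,3) (1,4) (2,0) (2,1) (2,2) (2,3) (3,3) (3,4) (4,2) (4,4)

Answer: 12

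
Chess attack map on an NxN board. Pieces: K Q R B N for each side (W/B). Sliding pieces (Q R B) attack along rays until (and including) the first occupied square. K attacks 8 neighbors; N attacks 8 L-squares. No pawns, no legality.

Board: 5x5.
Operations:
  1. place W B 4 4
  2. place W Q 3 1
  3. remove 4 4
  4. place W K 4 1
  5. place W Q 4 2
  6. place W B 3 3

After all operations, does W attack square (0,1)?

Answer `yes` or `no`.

Answer: yes

Derivation:
Op 1: place WB@(4,4)
Op 2: place WQ@(3,1)
Op 3: remove (4,4)
Op 4: place WK@(4,1)
Op 5: place WQ@(4,2)
Op 6: place WB@(3,3)
Per-piece attacks for W:
  WQ@(3,1): attacks (3,2) (3,3) (3,0) (4,1) (2,1) (1,1) (0,1) (4,2) (4,0) (2,2) (1,3) (0,4) (2,0) [ray(0,1) blocked at (3,3); ray(1,0) blocked at (4,1); ray(1,1) blocked at (4,2)]
  WB@(3,3): attacks (4,4) (4,2) (2,4) (2,2) (1,1) (0,0) [ray(1,-1) blocked at (4,2)]
  WK@(4,1): attacks (4,2) (4,0) (3,1) (3,2) (3,0)
  WQ@(4,2): attacks (4,3) (4,4) (4,1) (3,2) (2,2) (1,2) (0,2) (3,3) (3,1) [ray(0,-1) blocked at (4,1); ray(-1,1) blocked at (3,3); ray(-1,-1) blocked at (3,1)]
W attacks (0,1): yes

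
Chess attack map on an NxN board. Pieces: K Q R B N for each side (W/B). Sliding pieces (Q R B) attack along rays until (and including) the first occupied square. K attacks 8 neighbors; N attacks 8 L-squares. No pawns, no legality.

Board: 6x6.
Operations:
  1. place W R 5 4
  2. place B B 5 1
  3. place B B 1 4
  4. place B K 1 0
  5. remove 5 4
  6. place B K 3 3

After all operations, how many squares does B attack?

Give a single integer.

Answer: 20

Derivation:
Op 1: place WR@(5,4)
Op 2: place BB@(5,1)
Op 3: place BB@(1,4)
Op 4: place BK@(1,0)
Op 5: remove (5,4)
Op 6: place BK@(3,3)
Per-piece attacks for B:
  BK@(1,0): attacks (1,1) (2,0) (0,0) (2,1) (0,1)
  BB@(1,4): attacks (2,5) (2,3) (3,2) (4,1) (5,0) (0,5) (0,3)
  BK@(3,3): attacks (3,4) (3,2) (4,3) (2,3) (4,4) (4,2) (2,4) (2,2)
  BB@(5,1): attacks (4,2) (3,3) (4,0) [ray(-1,1) blocked at (3,3)]
Union (20 distinct): (0,0) (0,1) (0,3) (0,5) (1,1) (2,0) (2,1) (2,2) (2,3) (2,4) (2,5) (3,2) (3,3) (3,4) (4,0) (4,1) (4,2) (4,3) (4,4) (5,0)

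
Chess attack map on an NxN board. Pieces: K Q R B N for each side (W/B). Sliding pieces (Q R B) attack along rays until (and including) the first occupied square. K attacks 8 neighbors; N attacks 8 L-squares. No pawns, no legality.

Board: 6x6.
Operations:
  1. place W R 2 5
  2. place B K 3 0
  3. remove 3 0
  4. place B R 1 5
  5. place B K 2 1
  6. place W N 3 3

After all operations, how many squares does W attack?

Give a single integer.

Op 1: place WR@(2,5)
Op 2: place BK@(3,0)
Op 3: remove (3,0)
Op 4: place BR@(1,5)
Op 5: place BK@(2,1)
Op 6: place WN@(3,3)
Per-piece attacks for W:
  WR@(2,5): attacks (2,4) (2,3) (2,2) (2,1) (3,5) (4,5) (5,5) (1,5) [ray(0,-1) blocked at (2,1); ray(-1,0) blocked at (1,5)]
  WN@(3,3): attacks (4,5) (5,4) (2,5) (1,4) (4,1) (5,2) (2,1) (1,2)
Union (14 distinct): (1,2) (1,4) (1,5) (2,1) (2,2) (2,3) (2,4) (2,5) (3,5) (4,1) (4,5) (5,2) (5,4) (5,5)

Answer: 14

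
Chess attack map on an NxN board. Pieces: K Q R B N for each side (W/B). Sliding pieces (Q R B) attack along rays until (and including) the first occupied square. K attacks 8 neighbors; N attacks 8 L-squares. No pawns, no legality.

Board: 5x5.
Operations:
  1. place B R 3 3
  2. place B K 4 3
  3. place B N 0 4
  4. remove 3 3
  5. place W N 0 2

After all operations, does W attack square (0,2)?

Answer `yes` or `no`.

Answer: no

Derivation:
Op 1: place BR@(3,3)
Op 2: place BK@(4,3)
Op 3: place BN@(0,4)
Op 4: remove (3,3)
Op 5: place WN@(0,2)
Per-piece attacks for W:
  WN@(0,2): attacks (1,4) (2,3) (1,0) (2,1)
W attacks (0,2): no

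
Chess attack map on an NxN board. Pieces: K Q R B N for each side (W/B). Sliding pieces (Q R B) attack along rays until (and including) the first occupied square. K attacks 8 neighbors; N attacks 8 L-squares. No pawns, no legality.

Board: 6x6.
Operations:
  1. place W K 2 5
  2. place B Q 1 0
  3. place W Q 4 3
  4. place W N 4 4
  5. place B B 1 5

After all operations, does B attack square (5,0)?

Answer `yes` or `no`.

Answer: yes

Derivation:
Op 1: place WK@(2,5)
Op 2: place BQ@(1,0)
Op 3: place WQ@(4,3)
Op 4: place WN@(4,4)
Op 5: place BB@(1,5)
Per-piece attacks for B:
  BQ@(1,0): attacks (1,1) (1,2) (1,3) (1,4) (1,5) (2,0) (3,0) (4,0) (5,0) (0,0) (2,1) (3,2) (4,3) (0,1) [ray(0,1) blocked at (1,5); ray(1,1) blocked at (4,3)]
  BB@(1,5): attacks (2,4) (3,3) (4,2) (5,1) (0,4)
B attacks (5,0): yes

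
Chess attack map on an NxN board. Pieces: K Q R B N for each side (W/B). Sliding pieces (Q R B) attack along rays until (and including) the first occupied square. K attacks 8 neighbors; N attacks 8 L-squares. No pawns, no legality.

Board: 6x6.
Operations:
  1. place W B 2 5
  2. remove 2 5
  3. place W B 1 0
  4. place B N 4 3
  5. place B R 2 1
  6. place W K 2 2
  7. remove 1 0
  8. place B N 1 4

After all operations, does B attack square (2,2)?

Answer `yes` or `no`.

Op 1: place WB@(2,5)
Op 2: remove (2,5)
Op 3: place WB@(1,0)
Op 4: place BN@(4,3)
Op 5: place BR@(2,1)
Op 6: place WK@(2,2)
Op 7: remove (1,0)
Op 8: place BN@(1,4)
Per-piece attacks for B:
  BN@(1,4): attacks (3,5) (2,2) (3,3) (0,2)
  BR@(2,1): attacks (2,2) (2,0) (3,1) (4,1) (5,1) (1,1) (0,1) [ray(0,1) blocked at (2,2)]
  BN@(4,3): attacks (5,5) (3,5) (2,4) (5,1) (3,1) (2,2)
B attacks (2,2): yes

Answer: yes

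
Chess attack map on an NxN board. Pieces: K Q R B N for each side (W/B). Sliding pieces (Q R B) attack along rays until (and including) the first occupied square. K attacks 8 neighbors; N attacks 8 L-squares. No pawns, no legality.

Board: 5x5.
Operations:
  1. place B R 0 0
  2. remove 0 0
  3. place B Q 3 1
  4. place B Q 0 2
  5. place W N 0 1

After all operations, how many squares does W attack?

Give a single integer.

Op 1: place BR@(0,0)
Op 2: remove (0,0)
Op 3: place BQ@(3,1)
Op 4: place BQ@(0,2)
Op 5: place WN@(0,1)
Per-piece attacks for W:
  WN@(0,1): attacks (1,3) (2,2) (2,0)
Union (3 distinct): (1,3) (2,0) (2,2)

Answer: 3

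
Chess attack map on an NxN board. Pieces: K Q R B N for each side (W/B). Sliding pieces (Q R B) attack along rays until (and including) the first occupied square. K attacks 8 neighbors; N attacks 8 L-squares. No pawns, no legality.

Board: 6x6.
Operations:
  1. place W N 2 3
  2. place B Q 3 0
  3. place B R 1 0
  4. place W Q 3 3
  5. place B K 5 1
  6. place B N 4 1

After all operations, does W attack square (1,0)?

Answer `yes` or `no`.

Op 1: place WN@(2,3)
Op 2: place BQ@(3,0)
Op 3: place BR@(1,0)
Op 4: place WQ@(3,3)
Op 5: place BK@(5,1)
Op 6: place BN@(4,1)
Per-piece attacks for W:
  WN@(2,3): attacks (3,5) (4,4) (1,5) (0,4) (3,1) (4,2) (1,1) (0,2)
  WQ@(3,3): attacks (3,4) (3,5) (3,2) (3,1) (3,0) (4,3) (5,3) (2,3) (4,4) (5,5) (4,2) (5,1) (2,4) (1,5) (2,2) (1,1) (0,0) [ray(0,-1) blocked at (3,0); ray(-1,0) blocked at (2,3); ray(1,-1) blocked at (5,1)]
W attacks (1,0): no

Answer: no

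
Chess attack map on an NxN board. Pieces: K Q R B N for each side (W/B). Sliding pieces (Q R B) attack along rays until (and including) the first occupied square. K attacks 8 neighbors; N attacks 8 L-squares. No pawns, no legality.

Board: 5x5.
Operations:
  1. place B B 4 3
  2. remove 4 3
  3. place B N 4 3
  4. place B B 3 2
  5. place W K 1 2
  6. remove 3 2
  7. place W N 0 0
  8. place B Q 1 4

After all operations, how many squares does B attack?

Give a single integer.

Op 1: place BB@(4,3)
Op 2: remove (4,3)
Op 3: place BN@(4,3)
Op 4: place BB@(3,2)
Op 5: place WK@(1,2)
Op 6: remove (3,2)
Op 7: place WN@(0,0)
Op 8: place BQ@(1,4)
Per-piece attacks for B:
  BQ@(1,4): attacks (1,3) (1,2) (2,4) (3,4) (4,4) (0,4) (2,3) (3,2) (4,1) (0,3) [ray(0,-1) blocked at (1,2)]
  BN@(4,3): attacks (2,4) (3,1) (2,2)
Union (12 distinct): (0,3) (0,4) (1,2) (1,3) (2,2) (2,3) (2,4) (3,1) (3,2) (3,4) (4,1) (4,4)

Answer: 12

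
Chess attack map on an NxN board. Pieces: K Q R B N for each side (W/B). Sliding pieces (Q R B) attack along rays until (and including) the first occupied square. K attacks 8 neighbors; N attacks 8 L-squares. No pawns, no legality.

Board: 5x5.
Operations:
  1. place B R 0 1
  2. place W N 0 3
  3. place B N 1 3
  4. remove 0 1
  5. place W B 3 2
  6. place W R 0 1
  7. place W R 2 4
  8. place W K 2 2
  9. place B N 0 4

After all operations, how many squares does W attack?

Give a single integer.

Op 1: place BR@(0,1)
Op 2: place WN@(0,3)
Op 3: place BN@(1,3)
Op 4: remove (0,1)
Op 5: place WB@(3,2)
Op 6: place WR@(0,1)
Op 7: place WR@(2,4)
Op 8: place WK@(2,2)
Op 9: place BN@(0,4)
Per-piece attacks for W:
  WR@(0,1): attacks (0,2) (0,3) (0,0) (1,1) (2,1) (3,1) (4,1) [ray(0,1) blocked at (0,3)]
  WN@(0,3): attacks (2,4) (1,1) (2,2)
  WK@(2,2): attacks (2,3) (2,1) (3,2) (1,2) (3,3) (3,1) (1,3) (1,1)
  WR@(2,4): attacks (2,3) (2,2) (3,4) (4,4) (1,4) (0,4) [ray(0,-1) blocked at (2,2); ray(-1,0) blocked at (0,4)]
  WB@(3,2): attacks (4,3) (4,1) (2,3) (1,4) (2,1) (1,0)
Union (20 distinct): (0,0) (0,2) (0,3) (0,4) (1,0) (1,1) (1,2) (1,3) (1,4) (2,1) (2,2) (2,3) (2,4) (3,1) (3,2) (3,3) (3,4) (4,1) (4,3) (4,4)

Answer: 20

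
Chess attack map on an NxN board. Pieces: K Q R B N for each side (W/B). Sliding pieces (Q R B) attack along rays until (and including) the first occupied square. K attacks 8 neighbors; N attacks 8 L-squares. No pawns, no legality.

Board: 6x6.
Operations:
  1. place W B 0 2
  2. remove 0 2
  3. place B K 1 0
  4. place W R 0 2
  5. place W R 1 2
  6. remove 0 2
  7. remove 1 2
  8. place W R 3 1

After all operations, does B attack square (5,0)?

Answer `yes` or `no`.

Op 1: place WB@(0,2)
Op 2: remove (0,2)
Op 3: place BK@(1,0)
Op 4: place WR@(0,2)
Op 5: place WR@(1,2)
Op 6: remove (0,2)
Op 7: remove (1,2)
Op 8: place WR@(3,1)
Per-piece attacks for B:
  BK@(1,0): attacks (1,1) (2,0) (0,0) (2,1) (0,1)
B attacks (5,0): no

Answer: no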